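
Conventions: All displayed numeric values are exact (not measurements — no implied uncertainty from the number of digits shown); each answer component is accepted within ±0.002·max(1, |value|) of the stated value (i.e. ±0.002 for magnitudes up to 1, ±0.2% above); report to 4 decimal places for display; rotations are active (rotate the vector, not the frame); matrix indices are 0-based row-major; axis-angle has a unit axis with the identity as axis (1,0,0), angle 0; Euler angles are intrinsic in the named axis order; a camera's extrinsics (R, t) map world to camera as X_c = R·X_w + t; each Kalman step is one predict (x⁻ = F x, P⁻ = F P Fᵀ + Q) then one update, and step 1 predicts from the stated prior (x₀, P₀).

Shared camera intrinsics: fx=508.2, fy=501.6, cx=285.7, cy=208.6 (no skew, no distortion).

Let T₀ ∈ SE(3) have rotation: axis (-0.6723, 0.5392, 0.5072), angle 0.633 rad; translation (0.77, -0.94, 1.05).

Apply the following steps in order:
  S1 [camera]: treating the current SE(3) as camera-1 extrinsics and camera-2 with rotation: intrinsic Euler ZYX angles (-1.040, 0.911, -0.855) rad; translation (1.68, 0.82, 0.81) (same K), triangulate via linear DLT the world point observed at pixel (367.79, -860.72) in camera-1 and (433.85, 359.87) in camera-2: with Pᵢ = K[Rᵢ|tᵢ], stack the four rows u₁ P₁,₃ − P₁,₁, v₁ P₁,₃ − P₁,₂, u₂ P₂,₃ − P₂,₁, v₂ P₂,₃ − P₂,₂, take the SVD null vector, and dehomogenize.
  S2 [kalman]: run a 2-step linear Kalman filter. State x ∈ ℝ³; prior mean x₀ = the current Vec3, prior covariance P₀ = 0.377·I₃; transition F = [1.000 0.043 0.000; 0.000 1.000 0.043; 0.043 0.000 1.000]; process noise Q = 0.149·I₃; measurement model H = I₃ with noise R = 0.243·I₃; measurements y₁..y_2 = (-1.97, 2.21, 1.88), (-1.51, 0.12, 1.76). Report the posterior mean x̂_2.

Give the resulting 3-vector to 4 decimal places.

after S1 (triangulate): (-0.8610, -0.9774, -0.7393)
after S2 (kf_track): (-1.5267, 0.6165, 1.4158)

result = (-1.5267, 0.6165, 1.4158)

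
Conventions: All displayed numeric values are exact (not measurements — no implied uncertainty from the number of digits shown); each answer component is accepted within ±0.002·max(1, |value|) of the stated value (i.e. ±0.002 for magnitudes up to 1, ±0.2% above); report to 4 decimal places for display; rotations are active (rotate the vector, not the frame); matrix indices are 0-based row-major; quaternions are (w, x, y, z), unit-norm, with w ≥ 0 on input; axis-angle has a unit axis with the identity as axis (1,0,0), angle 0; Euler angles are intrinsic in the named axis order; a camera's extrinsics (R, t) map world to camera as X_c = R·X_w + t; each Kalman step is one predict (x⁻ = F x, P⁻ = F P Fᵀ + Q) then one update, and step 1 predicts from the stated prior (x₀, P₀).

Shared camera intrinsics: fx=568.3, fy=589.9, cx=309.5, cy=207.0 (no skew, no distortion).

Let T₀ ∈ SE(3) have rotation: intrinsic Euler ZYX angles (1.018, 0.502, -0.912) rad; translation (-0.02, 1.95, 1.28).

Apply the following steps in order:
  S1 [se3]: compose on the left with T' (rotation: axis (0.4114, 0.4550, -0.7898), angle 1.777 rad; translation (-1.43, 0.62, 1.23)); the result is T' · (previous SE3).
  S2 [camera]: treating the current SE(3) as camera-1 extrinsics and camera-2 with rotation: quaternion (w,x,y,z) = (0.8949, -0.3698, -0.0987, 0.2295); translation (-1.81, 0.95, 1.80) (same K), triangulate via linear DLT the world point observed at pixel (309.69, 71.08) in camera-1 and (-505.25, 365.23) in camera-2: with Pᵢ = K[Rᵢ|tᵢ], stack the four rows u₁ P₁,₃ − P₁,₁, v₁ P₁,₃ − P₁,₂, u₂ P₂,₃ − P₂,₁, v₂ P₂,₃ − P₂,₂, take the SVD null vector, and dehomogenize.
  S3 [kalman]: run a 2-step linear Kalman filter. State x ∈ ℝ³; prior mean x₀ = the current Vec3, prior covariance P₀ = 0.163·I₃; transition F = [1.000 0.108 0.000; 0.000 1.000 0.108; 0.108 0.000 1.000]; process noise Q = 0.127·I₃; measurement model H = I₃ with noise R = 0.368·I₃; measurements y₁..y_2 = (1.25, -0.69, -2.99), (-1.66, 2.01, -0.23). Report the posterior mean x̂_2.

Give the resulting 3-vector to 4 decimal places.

result = (-0.8743, 0.6454, -0.6608)

after S1 (compose_se3): R=[0.7186 -0.0391 0.6943; 0.1833 0.9737 -0.1349; -0.6708 0.2243 0.7069], t=(0.5862, -0.3516, 1.8875)
after S2 (triangulate): (-1.4658, -0.0584, 0.6712)
after S3 (kf_track): (-0.8743, 0.6454, -0.6608)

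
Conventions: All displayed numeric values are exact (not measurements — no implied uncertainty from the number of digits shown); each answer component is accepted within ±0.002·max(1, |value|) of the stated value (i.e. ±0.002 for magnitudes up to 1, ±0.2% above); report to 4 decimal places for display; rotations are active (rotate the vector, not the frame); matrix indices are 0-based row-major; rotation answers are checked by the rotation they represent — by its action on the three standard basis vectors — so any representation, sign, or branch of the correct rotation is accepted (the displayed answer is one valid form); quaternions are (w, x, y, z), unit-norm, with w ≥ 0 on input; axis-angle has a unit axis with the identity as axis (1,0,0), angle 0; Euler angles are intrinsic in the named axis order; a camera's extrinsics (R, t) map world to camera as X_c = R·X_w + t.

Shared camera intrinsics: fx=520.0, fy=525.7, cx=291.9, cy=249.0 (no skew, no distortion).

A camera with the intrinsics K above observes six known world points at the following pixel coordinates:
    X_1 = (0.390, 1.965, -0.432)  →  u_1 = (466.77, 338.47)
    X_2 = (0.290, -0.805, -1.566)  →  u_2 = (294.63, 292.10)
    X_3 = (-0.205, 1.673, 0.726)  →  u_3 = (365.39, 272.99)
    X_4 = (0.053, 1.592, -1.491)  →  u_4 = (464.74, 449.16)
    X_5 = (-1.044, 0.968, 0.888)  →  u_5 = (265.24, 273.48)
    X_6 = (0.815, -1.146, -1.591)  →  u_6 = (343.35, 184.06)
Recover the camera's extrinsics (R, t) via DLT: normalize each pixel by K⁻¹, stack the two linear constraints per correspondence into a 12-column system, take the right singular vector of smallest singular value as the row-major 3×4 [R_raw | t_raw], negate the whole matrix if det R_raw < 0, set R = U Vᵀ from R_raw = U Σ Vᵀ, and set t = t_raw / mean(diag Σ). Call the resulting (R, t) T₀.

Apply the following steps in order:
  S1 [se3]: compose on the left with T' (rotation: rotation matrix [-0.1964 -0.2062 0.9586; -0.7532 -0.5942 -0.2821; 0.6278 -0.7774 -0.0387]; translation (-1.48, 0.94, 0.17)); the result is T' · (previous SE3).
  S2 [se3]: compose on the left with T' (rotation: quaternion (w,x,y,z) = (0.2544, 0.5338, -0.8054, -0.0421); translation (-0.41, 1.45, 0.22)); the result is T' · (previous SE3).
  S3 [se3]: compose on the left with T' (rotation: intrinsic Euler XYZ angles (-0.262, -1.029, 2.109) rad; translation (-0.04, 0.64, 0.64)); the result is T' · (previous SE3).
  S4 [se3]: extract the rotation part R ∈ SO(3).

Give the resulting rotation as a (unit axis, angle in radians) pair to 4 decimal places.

source (pnp_recover): camera pose = R=[0.7618 0.6268 -0.1637; -0.5617 0.5132 -0.6489; -0.3227 0.5863 0.7430], t=(0.0400, -0.2400, 4.1700)
after S1 (compose_se3): R=[-0.3431 0.3331 0.8782; -0.1489 -0.9425 0.2993; 0.9274 -0.0281 0.3730], t=(2.5590, -0.1240, 0.2205)
after S2 (compose_se3): R=[-0.1936 0.7027 -0.6846; 0.0498 -0.6899 -0.7222; -0.9798 -0.1740 0.0986], t=(-1.1759, -0.9027, 0.9203)
after S3 (compose_se3): R=[0.8686 0.2687 0.4163; -0.3036 0.9526 0.0185; -0.3916 -0.1424 0.9090], t=(-0.1179, 0.5404, 2.3803)
after S4 (rot_of_se3): [0.8686 0.2687 0.4163; -0.3036 0.9526 0.0185; -0.3916 -0.1424 0.9090]

rotation (axis_angle) = ((-0.1604, 0.8054, -0.5706), 0.5254)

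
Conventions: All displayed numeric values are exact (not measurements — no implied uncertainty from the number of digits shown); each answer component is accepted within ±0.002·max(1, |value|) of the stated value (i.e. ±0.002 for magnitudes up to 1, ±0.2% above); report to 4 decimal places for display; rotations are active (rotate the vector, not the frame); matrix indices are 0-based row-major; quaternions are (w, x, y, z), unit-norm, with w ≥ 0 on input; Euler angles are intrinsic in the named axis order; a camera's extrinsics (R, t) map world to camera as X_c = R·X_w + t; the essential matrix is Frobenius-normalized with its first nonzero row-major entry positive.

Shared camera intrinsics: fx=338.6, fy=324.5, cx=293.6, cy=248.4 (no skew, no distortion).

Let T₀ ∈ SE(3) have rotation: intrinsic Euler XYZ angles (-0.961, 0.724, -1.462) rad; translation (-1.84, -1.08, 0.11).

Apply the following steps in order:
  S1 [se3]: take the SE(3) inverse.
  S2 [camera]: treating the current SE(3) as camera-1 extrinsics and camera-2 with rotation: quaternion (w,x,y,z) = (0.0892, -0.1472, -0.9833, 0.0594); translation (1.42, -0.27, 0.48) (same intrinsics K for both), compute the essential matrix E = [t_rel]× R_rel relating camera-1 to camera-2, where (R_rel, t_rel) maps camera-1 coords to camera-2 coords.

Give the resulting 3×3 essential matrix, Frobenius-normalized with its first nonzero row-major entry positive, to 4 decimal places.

after S1 (invert_se3): R=[0.0813 -0.6283 0.7737; 0.7447 -0.4776 -0.4661; 0.6624 0.6141 0.4290], t=(-0.6140, 0.9058, 1.8349)
after S2 (essential): [0.2846 -0.2391 0.1192; 0.3654 -0.4148 0.2109; -0.5340 -0.3988 0.2311]

matrix = [0.2846 -0.2391 0.1192; 0.3654 -0.4148 0.2109; -0.5340 -0.3988 0.2311]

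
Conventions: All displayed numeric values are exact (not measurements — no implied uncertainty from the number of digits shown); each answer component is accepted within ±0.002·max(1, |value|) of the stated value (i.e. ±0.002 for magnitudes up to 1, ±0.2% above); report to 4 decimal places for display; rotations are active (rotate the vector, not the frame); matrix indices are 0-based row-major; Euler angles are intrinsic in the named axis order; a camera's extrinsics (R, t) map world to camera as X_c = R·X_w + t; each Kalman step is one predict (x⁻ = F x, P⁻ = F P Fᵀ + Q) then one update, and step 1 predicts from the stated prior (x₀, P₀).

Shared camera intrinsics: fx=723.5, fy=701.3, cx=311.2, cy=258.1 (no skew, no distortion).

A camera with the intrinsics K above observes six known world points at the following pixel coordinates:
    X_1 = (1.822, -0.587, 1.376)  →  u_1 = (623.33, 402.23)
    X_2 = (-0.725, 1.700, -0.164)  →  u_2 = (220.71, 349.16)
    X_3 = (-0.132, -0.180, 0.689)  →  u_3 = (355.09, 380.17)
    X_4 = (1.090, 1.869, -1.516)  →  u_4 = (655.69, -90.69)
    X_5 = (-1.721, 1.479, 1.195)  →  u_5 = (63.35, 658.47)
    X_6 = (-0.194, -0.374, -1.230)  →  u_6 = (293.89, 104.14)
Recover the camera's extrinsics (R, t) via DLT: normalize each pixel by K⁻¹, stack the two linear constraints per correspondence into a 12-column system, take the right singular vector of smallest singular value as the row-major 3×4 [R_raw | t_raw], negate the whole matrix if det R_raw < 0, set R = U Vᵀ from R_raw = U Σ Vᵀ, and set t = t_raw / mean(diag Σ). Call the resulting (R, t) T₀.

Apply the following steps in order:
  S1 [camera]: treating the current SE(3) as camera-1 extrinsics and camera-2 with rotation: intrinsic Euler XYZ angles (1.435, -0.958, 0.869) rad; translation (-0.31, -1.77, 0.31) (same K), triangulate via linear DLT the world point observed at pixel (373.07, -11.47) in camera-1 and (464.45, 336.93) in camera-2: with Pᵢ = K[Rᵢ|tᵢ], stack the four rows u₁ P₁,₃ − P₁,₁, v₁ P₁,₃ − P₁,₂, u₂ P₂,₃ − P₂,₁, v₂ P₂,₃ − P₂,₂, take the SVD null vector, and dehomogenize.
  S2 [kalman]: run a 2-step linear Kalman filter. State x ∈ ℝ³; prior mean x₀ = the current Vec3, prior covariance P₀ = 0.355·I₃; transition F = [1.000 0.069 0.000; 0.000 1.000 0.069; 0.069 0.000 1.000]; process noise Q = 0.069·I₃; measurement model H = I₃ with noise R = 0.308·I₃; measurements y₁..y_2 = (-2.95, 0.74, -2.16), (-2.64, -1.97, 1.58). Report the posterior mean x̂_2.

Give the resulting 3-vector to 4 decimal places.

result = (-2.0311, -0.3590, -0.4855)

source (pnp_recover): camera pose = R=[0.9834 0.0451 0.1757; -0.1802 0.1340 0.9745; 0.0204 -0.9900 0.1399], t=(0.3100, 0.1700, 4.5600)
after S1 (triangulate): (0.1190, 1.5743, -1.4726)
after S2 (kf_track): (-2.0311, -0.3590, -0.4855)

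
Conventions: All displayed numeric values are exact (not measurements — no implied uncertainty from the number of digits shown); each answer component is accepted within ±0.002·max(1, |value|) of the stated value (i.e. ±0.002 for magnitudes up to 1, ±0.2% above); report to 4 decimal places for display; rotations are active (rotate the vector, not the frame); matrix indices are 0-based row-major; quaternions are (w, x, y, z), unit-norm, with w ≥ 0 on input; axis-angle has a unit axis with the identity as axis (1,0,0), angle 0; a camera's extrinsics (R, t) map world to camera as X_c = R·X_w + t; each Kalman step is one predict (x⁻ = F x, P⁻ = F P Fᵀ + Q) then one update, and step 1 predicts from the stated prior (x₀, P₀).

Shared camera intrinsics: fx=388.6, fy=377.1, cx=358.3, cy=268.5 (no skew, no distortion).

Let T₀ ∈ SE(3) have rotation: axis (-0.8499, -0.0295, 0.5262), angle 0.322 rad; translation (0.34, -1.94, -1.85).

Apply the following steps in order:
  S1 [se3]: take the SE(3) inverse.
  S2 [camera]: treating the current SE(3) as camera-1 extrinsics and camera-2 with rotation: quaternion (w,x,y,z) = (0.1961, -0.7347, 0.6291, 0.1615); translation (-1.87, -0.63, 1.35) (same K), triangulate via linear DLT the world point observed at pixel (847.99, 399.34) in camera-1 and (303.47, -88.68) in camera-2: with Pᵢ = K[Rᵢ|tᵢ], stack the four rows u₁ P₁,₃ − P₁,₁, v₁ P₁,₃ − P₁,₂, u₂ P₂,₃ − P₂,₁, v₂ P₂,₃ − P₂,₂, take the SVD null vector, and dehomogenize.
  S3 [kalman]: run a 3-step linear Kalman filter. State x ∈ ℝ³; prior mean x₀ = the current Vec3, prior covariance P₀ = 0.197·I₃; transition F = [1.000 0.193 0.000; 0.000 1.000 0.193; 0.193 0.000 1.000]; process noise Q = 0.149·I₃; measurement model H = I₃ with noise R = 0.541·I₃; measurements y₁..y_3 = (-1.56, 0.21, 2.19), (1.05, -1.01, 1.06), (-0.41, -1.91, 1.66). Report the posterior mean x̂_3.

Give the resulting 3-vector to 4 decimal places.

result = (-0.0707, -1.2087, 0.9863)

after S1 (invert_se3): R=[0.9857 0.1678 -0.0136; -0.1652 0.9486 -0.2698; -0.0323 0.2682 0.9628], t=(-0.0348, 1.3975, 2.3125)
after S2 (triangulate): (1.0565, -1.4372, -1.3203)
after S3 (kf_track): (-0.0707, -1.2087, 0.9863)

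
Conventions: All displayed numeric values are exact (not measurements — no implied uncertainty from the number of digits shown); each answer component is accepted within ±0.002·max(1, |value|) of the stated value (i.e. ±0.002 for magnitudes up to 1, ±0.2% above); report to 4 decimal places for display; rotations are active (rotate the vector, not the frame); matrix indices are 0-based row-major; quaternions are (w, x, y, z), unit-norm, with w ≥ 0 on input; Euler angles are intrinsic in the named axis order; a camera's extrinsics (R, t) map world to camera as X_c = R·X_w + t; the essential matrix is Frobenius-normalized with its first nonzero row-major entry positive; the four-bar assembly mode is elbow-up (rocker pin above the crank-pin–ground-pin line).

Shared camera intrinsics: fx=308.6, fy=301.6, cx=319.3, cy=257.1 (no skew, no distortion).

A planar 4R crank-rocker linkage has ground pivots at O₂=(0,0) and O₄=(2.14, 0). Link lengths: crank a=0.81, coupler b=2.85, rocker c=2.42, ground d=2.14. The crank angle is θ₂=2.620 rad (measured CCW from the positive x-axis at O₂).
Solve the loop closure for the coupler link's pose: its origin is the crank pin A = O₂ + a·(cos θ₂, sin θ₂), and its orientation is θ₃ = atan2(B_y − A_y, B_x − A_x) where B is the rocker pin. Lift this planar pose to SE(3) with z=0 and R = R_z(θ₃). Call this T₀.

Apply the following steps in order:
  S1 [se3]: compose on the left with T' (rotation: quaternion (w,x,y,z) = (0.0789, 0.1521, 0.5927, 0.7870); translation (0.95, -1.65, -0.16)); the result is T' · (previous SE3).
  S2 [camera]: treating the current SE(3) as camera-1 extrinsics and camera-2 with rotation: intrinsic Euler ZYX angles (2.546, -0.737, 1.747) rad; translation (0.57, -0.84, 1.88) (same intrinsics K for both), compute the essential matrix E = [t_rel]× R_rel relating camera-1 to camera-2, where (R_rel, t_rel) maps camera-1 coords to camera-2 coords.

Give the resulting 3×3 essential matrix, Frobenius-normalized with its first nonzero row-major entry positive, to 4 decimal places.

source (fourbar_fk): coupler pose = R=[0.7435 -0.6687 0.0000; 0.6687 0.7435 0.0000; 0.0000 0.0000 1.0000], t=(-0.7023, 0.4036, 0.0000)
after S1 (compose_se3): R=[-0.6623 0.6712 0.3329; 0.0358 -0.4155 0.9089; 0.7483 0.6139 0.2512], t=(1.6337, -1.9788, 0.1237)
after S2 (essential): [0.0548 -0.5566 0.2707; 0.4038 -0.0839 0.3310; -0.4201 -0.3647 -0.1573]

matrix = [0.0548 -0.5566 0.2707; 0.4038 -0.0839 0.3310; -0.4201 -0.3647 -0.1573]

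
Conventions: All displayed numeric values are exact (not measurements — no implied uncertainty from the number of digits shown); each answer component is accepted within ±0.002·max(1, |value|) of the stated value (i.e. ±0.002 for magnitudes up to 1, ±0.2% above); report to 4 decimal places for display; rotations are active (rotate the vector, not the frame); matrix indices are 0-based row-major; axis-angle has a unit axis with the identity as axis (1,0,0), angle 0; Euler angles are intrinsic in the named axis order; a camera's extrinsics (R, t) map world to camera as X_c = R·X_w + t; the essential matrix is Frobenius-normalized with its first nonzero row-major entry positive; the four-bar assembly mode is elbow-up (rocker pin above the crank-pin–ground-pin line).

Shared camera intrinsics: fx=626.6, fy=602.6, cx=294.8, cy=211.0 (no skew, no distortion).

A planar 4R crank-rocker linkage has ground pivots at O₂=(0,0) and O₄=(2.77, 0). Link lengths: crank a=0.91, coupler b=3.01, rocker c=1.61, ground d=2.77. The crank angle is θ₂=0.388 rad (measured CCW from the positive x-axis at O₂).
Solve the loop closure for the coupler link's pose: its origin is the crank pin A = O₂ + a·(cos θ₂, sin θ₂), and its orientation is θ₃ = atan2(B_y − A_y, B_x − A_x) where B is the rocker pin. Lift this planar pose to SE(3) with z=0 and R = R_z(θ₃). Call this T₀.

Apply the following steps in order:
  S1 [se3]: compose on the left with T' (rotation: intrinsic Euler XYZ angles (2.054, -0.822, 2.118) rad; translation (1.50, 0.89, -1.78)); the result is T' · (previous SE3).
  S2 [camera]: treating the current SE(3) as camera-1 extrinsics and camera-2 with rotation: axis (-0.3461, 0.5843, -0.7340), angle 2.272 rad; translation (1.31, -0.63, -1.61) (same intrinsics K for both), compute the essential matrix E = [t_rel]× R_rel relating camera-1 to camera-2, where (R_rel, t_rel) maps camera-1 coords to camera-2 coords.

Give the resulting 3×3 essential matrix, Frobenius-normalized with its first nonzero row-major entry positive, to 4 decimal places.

matrix = [0.0340 -0.5082 0.2726; 0.0386 -0.4259 0.0412; -0.0578 0.2362 0.6500]

source (fourbar_fk): coupler pose = R=[0.9458 -0.3248 0.0000; 0.3248 0.9458 0.0000; 0.0000 0.0000 1.0000], t=(0.8424, 0.3443, 0.0000)
after S1 (compose_se3): R=[-0.5238 -0.4348 -0.7325; 0.2023 0.7718 -0.6028; 0.8275 -0.4640 -0.3163], t=(1.0015, 1.1140, -1.0524)
after S2 (essential): [0.0340 -0.5082 0.2726; 0.0386 -0.4259 0.0412; -0.0578 0.2362 0.6500]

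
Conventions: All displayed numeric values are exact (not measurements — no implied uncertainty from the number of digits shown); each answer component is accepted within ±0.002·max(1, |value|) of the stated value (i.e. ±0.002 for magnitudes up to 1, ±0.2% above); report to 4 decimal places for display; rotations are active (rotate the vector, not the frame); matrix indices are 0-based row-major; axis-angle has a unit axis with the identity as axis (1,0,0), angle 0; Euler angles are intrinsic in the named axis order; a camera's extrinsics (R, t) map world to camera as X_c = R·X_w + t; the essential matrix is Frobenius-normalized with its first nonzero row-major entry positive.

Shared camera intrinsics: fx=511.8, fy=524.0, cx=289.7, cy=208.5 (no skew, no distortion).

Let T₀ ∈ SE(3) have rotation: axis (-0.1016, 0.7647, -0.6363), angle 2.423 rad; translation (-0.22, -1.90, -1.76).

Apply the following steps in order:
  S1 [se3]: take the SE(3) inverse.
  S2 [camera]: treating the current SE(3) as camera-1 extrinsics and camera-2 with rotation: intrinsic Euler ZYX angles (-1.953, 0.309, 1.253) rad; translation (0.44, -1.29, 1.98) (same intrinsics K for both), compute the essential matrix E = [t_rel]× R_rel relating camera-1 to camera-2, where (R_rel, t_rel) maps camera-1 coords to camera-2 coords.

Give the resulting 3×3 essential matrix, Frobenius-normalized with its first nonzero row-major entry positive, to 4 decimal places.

matrix = [0.1708 -0.0083 0.2534; 0.2156 0.0167 0.6039; 0.6379 -0.1464 -0.2582]

after S1 (invert_se3): R=[-0.7346 -0.5551 -0.3901; 0.2827 0.2723 -0.9197; 0.6168 -0.7860 -0.0431], t=(-1.9029, -1.0393, -1.4334)
after S2 (essential): [0.1708 -0.0083 0.2534; 0.2156 0.0167 0.6039; 0.6379 -0.1464 -0.2582]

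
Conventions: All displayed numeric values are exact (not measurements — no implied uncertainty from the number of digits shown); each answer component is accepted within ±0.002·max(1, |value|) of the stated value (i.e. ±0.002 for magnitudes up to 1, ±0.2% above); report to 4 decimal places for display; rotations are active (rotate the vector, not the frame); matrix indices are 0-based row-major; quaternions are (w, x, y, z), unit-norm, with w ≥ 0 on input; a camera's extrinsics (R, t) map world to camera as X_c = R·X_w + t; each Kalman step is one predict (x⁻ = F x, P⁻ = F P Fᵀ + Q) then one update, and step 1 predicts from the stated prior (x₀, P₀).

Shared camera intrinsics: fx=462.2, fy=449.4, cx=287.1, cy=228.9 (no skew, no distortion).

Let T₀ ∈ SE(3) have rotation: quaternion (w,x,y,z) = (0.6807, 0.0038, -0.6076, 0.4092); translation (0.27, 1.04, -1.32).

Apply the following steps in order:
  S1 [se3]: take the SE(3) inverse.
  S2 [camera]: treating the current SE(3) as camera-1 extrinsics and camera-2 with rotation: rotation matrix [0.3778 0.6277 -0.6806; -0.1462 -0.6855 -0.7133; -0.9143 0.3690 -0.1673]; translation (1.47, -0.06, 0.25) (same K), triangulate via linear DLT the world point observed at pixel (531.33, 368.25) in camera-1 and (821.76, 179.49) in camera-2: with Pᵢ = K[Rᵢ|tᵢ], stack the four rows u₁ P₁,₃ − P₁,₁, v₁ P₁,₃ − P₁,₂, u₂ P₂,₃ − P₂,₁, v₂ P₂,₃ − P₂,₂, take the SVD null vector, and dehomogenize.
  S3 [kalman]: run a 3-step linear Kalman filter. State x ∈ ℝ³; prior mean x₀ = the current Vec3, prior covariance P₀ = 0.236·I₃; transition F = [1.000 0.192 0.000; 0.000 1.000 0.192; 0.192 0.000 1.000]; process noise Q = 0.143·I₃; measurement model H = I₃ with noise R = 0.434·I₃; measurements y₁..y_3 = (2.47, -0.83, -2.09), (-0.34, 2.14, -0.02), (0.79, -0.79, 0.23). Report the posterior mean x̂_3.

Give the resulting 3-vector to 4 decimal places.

result = (0.5847, 0.1348, -0.2768)

after S1 (invert_se3): R=[-0.0733 0.5525 0.8303; -0.5617 0.6651 -0.4921; -0.8241 -0.5024 0.2616], t=(0.5412, -1.1896, 1.0904)
after S2 (triangulate): (-1.1591, 1.0341, -0.5651)
after S3 (kf_track): (0.5847, 0.1348, -0.2768)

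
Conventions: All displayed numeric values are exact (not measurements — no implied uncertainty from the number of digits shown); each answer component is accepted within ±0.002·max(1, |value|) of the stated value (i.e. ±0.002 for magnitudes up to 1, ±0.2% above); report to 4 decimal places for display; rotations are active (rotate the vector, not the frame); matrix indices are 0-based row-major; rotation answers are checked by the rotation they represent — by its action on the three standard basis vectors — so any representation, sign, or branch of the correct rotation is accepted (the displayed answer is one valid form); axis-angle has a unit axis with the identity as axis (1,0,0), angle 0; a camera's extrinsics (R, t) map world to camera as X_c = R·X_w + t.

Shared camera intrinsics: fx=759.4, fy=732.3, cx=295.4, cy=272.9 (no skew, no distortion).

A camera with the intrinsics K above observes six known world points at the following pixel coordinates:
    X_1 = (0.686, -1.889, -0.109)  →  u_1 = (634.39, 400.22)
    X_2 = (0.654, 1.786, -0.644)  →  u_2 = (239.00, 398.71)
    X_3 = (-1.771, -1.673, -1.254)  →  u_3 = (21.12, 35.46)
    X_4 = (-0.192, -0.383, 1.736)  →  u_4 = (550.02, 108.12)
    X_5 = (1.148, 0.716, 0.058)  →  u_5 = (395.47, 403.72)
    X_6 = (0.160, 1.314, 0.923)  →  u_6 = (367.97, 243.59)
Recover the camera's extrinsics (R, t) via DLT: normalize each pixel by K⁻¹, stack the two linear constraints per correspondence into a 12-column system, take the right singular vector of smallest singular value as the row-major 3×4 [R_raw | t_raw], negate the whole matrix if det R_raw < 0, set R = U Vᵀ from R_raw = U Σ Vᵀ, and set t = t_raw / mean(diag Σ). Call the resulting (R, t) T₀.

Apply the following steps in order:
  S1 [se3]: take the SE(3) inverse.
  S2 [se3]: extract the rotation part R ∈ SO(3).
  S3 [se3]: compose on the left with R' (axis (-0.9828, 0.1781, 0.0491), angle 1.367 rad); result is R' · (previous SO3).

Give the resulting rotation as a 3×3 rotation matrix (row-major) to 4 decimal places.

source (pnp_recover): camera pose = R=[0.5490 -0.3919 0.7383; 0.8181 0.0707 -0.5708; 0.1715 0.9173 0.3594], t=(0.3500, 0.0500, 4.7600)
after S1 (invert_se3): R=[0.5490 0.8181 0.1715; -0.3919 0.0707 0.9173; 0.7383 -0.5708 0.3594], t=(-1.0494, -4.2326, -1.9406)
after S2 (rot_of_se3): [0.5490 0.8181 0.1715; -0.3919 0.0707 0.9173; 0.7383 -0.5708 0.3594]
after S3 (compose_so3): [0.7079 0.7049 0.0435; 0.5762 -0.6121 0.5416; 0.4084 -0.3583 -0.8395]

rotation (matrix) = ((0.7079, 0.7049, 0.0435), (0.5762, -0.6121, 0.5416), (0.4084, -0.3583, -0.8395))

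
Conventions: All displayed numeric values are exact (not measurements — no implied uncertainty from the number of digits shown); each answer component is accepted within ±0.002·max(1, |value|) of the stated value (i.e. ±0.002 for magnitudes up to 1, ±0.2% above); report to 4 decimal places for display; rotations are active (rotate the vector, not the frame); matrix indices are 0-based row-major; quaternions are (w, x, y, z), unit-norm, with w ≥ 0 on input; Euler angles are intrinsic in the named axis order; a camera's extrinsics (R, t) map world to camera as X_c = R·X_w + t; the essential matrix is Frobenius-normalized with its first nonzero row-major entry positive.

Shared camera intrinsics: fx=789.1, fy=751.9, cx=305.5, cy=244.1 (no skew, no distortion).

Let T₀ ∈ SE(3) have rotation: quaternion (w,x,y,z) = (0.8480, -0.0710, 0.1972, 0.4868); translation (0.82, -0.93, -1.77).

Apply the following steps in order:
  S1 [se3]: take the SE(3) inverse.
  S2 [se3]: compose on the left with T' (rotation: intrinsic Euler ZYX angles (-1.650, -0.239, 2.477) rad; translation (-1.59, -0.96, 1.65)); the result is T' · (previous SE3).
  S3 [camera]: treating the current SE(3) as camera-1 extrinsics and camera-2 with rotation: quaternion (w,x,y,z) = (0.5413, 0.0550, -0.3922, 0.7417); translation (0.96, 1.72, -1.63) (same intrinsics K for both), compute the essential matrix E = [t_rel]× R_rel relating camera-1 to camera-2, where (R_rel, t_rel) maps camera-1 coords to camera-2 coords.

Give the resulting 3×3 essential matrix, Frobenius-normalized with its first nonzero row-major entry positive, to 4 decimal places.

after S1 (invert_se3): R=[0.4483 0.7976 -0.4036; -0.8536 0.5160 0.0716; 0.2653 0.3124 0.9121], t=(-0.3401, 1.3065, 1.6875)
after S2 (compose_se3): R=[0.4585 -0.6569 -0.5986; -0.6479 -0.7081 0.2808; -0.6083 0.2591 -0.7502], t=(-3.6363, -0.5902, 1.0618)
after S3 (essential): [0.0801 0.1427 -0.5431; -0.0600 -0.0865 0.4091; 0.0131 -0.6870 -0.1659]

matrix = [0.0801 0.1427 -0.5431; -0.0600 -0.0865 0.4091; 0.0131 -0.6870 -0.1659]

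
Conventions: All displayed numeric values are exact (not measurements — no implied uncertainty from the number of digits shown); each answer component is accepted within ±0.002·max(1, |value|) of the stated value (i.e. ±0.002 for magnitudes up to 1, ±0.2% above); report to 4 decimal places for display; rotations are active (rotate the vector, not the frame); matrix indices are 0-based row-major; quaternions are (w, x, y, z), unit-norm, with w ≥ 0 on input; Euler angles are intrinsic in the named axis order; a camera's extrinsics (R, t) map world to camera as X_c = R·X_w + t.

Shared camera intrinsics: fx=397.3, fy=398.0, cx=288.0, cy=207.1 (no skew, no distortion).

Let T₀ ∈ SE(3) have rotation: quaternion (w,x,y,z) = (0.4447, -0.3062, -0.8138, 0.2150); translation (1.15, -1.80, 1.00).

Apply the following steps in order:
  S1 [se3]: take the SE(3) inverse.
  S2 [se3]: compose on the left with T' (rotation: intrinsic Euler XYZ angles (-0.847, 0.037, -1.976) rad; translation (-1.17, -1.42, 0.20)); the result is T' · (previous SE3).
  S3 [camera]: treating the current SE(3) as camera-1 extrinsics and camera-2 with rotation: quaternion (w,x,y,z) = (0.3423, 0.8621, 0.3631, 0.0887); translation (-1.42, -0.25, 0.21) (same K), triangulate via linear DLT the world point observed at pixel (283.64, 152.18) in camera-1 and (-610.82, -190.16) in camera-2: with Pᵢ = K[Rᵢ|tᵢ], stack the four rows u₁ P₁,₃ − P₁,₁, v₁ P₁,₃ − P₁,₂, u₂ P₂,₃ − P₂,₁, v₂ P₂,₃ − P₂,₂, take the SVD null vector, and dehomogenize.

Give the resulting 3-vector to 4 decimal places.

after S1 (invert_se3): R=[-0.4170 0.6896 0.5921; 0.3071 0.7200 -0.6223; -0.8554 -0.0776 -0.5120], t=(1.1287, 1.5651, 1.3561)
after S2 (compose_se3): R=[0.4147 0.3868 -0.8237; -0.4793 -0.6766 -0.5590; -0.7735 0.6266 -0.0952], t=(-0.1271, -1.5276, 2.3126)
after S3 (triangulate): (-1.6998, 0.3908, -0.7740)

result = (-1.6998, 0.3908, -0.7740)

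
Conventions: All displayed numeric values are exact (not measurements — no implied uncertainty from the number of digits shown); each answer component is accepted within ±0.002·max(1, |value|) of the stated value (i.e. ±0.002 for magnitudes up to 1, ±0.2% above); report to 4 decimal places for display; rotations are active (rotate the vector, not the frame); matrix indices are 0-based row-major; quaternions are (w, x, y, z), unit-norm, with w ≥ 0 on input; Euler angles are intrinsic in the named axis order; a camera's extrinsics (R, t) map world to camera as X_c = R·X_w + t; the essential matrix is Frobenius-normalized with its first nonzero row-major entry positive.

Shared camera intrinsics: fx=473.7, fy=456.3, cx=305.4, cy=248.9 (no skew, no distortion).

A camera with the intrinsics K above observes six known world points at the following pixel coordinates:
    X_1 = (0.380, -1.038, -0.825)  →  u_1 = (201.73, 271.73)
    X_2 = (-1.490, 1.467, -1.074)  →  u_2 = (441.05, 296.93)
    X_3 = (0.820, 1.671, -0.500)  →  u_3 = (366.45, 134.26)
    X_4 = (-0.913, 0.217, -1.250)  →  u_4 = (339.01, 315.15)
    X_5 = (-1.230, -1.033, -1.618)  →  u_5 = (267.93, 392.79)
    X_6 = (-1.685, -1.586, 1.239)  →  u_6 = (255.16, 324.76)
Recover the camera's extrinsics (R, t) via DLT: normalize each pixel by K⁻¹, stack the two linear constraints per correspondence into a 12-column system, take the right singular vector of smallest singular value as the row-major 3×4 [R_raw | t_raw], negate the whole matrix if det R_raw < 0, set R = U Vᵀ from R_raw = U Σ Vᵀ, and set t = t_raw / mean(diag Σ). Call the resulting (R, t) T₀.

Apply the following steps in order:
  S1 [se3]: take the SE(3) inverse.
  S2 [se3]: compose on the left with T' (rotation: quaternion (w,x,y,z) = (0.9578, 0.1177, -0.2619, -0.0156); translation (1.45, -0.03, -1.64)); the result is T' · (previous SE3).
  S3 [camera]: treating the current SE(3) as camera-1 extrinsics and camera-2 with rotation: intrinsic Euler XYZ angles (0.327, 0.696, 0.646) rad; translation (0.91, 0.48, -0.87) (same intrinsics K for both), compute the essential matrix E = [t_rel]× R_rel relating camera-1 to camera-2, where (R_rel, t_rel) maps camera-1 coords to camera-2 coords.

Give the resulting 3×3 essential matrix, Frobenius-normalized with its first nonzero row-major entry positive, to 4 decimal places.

source (pnp_recover): camera pose = R=[-0.4981 0.8639 -0.0749; -0.7934 -0.4889 -0.3627; -0.3499 -0.1212 0.9289], t=(-0.3100, -0.2004, 6.8725)
after S1 (invert_se3): R=[-0.4981 -0.7934 -0.3499; 0.8639 -0.4889 -0.1212; -0.0749 -0.3627 0.9289], t=(2.0914, 1.0029, -6.4799)
after S2 (compose_se3): R=[-0.4191 -0.4854 -0.7673; 0.9014 -0.3237 -0.2876; -0.1088 -0.8122 0.5732], t=(6.4961, 2.1611, -5.7757)
after S3 (essential): [0.2936 -0.0966 0.3017; 0.2042 0.5826 0.3007; -0.3267 0.3831 -0.2973]

matrix = [0.2936 -0.0966 0.3017; 0.2042 0.5826 0.3007; -0.3267 0.3831 -0.2973]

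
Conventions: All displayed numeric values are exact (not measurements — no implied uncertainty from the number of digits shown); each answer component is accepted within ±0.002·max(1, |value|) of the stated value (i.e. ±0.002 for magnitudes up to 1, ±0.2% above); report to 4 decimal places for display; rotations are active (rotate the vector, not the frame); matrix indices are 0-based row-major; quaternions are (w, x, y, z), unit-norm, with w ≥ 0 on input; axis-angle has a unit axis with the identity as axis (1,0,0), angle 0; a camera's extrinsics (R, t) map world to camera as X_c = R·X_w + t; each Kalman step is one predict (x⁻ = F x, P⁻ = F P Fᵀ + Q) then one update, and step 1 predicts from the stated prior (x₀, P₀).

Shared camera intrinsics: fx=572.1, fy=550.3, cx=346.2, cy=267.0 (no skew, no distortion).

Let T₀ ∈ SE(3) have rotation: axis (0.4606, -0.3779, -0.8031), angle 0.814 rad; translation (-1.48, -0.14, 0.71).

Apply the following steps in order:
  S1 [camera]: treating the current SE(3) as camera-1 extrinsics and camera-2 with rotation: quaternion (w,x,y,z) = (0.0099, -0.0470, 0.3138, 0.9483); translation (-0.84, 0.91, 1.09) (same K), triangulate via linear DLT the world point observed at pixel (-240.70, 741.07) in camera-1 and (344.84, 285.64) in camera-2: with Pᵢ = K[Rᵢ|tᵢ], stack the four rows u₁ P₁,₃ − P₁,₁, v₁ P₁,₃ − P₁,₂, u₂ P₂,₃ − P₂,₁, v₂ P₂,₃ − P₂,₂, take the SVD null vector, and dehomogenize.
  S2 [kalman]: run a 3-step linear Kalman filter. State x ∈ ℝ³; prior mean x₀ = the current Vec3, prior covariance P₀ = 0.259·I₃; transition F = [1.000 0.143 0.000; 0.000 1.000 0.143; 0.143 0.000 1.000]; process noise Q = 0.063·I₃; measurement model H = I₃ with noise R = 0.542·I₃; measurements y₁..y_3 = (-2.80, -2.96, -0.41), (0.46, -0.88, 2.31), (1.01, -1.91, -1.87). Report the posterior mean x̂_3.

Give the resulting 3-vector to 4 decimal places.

result = (-0.4909, -0.7632, -0.2527)

after S1 (triangulate): (-0.9470, 1.4066, 0.4876)
after S2 (kf_track): (-0.4909, -0.7632, -0.2527)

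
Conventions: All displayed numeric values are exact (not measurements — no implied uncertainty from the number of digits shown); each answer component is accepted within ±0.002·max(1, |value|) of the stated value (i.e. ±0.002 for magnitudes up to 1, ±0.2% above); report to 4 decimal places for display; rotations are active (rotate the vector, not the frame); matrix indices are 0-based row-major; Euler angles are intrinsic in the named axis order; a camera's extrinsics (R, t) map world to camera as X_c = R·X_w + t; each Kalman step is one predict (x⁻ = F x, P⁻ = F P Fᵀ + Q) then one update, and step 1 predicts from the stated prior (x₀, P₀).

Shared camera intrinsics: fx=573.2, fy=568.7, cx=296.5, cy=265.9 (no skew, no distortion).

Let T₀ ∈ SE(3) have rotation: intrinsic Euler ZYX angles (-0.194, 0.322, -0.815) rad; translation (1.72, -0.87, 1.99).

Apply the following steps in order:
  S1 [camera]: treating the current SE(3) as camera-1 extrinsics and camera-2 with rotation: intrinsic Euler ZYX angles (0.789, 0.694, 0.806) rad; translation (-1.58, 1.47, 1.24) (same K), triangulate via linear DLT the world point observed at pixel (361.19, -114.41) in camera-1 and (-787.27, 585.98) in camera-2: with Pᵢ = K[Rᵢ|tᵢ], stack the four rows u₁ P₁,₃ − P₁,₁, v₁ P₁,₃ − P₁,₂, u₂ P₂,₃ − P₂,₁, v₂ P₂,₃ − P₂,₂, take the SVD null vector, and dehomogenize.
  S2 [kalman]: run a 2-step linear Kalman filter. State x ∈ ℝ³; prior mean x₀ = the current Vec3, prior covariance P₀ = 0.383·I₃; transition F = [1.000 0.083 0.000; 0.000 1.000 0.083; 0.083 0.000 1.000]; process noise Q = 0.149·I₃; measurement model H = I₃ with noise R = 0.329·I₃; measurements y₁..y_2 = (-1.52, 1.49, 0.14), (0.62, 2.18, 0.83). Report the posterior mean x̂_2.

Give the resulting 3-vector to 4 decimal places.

result = (-0.2809, 1.5923, 0.2935)

after S1 (triangulate): (-1.2971, -0.0504, -0.8666)
after S2 (kf_track): (-0.2809, 1.5923, 0.2935)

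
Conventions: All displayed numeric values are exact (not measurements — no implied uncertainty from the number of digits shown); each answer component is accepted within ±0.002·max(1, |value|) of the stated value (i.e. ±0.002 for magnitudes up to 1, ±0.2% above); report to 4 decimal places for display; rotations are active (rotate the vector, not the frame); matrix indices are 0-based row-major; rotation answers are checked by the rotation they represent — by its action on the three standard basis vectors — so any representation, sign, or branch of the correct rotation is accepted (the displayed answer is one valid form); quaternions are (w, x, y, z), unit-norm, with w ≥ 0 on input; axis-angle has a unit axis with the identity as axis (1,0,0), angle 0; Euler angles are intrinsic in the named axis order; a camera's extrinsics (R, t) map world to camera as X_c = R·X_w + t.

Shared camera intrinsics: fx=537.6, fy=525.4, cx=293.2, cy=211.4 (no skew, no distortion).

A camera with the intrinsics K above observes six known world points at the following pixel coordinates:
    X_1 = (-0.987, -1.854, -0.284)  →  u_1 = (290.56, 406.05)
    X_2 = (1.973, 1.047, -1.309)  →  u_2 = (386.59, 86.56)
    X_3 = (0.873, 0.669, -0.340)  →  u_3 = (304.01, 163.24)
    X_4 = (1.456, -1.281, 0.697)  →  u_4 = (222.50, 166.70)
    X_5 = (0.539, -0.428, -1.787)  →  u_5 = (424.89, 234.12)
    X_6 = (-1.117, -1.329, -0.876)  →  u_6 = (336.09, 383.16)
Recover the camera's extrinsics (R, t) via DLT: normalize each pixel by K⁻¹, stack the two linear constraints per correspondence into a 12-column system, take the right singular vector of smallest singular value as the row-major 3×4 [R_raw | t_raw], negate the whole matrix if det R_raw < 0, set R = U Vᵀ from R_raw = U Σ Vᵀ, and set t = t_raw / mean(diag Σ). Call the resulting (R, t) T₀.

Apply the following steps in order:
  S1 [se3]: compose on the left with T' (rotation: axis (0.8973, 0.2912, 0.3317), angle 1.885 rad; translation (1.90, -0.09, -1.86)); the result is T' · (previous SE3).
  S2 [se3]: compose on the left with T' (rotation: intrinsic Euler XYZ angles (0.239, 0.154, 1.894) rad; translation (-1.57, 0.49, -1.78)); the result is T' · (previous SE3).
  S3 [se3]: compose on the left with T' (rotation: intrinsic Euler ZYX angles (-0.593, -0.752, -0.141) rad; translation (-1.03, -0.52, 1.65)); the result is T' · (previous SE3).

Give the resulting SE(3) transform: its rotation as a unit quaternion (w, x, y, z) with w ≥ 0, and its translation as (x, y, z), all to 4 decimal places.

rotation (quat) = (0.5901, 0.3012, 0.5432, -0.5158), translation = (6.5412, 4.2310, -0.6615)

source (pnp_recover): camera pose = R=[0.1518 -0.0655 -0.9862; -0.8911 -0.4407 -0.1079; -0.4276 0.8952 -0.1253], t=(-0.2799, 0.3798, 6.8896)
after S1 (compose_se3): R=[-0.1956 0.5363 -0.8211; 0.5871 -0.6066 -0.5360; -0.7855 -0.5869 -0.1962], t=(6.2940, -5.3576, -2.6562)
after S2 (compose_se3): R=[-0.6092 0.3100 0.7299; -0.1956 0.8332 -0.5172; -0.7685 -0.4579 -0.4470], t=(1.0673, 8.6750, -2.9737)
after S3 (compose_se3): R=[-0.1221 0.9359 0.3303; -0.2815 0.2864 -0.9158; -0.9518 -0.2048 0.2285], t=(6.5412, 4.2310, -0.6615)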